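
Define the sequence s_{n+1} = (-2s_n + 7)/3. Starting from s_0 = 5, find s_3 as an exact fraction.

s_1 = (-2·5 + 7)/3 = -1.
s_2 = (-2·(-1) + 7)/3 = 3.
s_3 = (-2·3 + 7)/3 = 1/3.

1/3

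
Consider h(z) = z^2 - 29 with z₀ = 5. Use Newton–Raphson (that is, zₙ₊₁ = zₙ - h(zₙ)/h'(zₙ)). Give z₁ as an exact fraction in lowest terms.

27/5

h'(z) = 2z.
h(5) = -4, h'(5) = 10, so z₁ = 5 - (-4)/10 = 27/5.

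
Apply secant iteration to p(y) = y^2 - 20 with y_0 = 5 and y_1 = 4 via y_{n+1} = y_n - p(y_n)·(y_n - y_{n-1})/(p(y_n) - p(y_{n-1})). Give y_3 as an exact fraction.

85/19

p(5) = 5, p(4) = -4. y_2 = 4 - (-4)·(4 - 5)/((-4) - 5) = 40/9.
p(4) = -4, p(40/9) = -20/81. y_3 = (40/9) - (-20/81)·((40/9) - 4)/((-20/81) - (-4)) = 85/19.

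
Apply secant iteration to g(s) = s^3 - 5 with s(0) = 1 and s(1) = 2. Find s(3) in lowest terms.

265/157

g(1) = -4, g(2) = 3. s(2) = 2 - 3·(2 - 1)/(3 - (-4)) = 11/7.
g(2) = 3, g(11/7) = -384/343. s(3) = (11/7) - (-384/343)·((11/7) - 2)/((-384/343) - 3) = 265/157.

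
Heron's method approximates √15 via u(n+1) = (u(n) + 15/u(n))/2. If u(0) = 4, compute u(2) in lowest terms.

u(1) = (4 + 15/4)/2 = 31/8.
u(2) = (31/8 + 15/(31/8))/2 = 1921/496.

1921/496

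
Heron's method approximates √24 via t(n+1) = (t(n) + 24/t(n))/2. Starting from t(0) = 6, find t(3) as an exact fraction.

t(1) = (6 + 24/6)/2 = 5.
t(2) = (5 + 24/5)/2 = 49/10.
t(3) = (49/10 + 24/(49/10))/2 = 4801/980.

4801/980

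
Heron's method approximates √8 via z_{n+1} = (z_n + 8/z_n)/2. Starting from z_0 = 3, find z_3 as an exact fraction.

z_1 = (3 + 8/3)/2 = 17/6.
z_2 = (17/6 + 8/(17/6))/2 = 577/204.
z_3 = (577/204 + 8/(577/204))/2 = 665857/235416.

665857/235416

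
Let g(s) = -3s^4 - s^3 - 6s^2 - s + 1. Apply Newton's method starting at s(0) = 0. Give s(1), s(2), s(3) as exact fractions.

g'(s) = -12s^3 - 3s^2 - 12s - 1.
g(0) = 1, g'(0) = -1, so s(1) = 0 - 1/(-1) = 1.
g(1) = -10, g'(1) = -28, so s(2) = 1 - (-10)/(-28) = 9/14.
g(9/14) = -111425/38416, g'(9/14) = -18031/1372, so s(3) = (9/14) - (-111425/38416)/(-18031/1372) = 213133/504868.

s(1) = 1, s(2) = 9/14, s(3) = 213133/504868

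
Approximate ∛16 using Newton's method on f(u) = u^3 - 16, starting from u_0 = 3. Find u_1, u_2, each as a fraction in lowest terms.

f'(u) = 3u^2.
f(3) = 11, f'(3) = 27, so u_1 = 3 - 11/27 = 70/27.
f(70/27) = 28072/19683, f'(70/27) = 4900/243, so u_2 = (70/27) - (28072/19683)/(4900/243) = 250232/99225.

u_1 = 70/27, u_2 = 250232/99225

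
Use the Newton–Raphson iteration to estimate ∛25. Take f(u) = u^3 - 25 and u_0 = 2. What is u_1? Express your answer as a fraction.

41/12

f'(u) = 3u^2.
f(2) = -17, f'(2) = 12, so u_1 = 2 - (-17)/12 = 41/12.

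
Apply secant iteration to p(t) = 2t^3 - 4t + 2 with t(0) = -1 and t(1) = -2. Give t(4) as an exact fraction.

-5312843/3256309

p(-1) = 4, p(-2) = -6. t(2) = (-2) - (-6)·((-2) - (-1))/((-6) - 4) = -7/5.
p(-2) = -6, p(-7/5) = 264/125. t(3) = (-7/5) - (264/125)·((-7/5) - (-2))/((264/125) - (-6)) = -263/169.
p(-7/5) = 264/125, p(-263/169) = 3316896/4826809. t(4) = (-263/169) - (3316896/4826809)·((-263/169) - (-7/5))/((3316896/4826809) - (264/125)) = -5312843/3256309.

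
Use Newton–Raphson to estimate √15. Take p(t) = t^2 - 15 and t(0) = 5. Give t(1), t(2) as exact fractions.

p'(t) = 2t.
p(5) = 10, p'(5) = 10, so t(1) = 5 - 10/10 = 4.
p(4) = 1, p'(4) = 8, so t(2) = 4 - 1/8 = 31/8.

t(1) = 4, t(2) = 31/8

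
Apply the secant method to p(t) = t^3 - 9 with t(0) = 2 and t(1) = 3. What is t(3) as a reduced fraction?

p(2) = -1, p(3) = 18. t(2) = 3 - 18·(3 - 2)/(18 - (-1)) = 39/19.
p(3) = 18, p(39/19) = -2412/6859. t(3) = (39/19) - (-2412/6859)·((39/19) - 3)/((-2412/6859) - 18) = 1609/777.

1609/777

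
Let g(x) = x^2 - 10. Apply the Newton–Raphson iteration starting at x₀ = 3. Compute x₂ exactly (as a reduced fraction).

g'(x) = 2x.
g(3) = -1, g'(3) = 6, so x₁ = 3 - (-1)/6 = 19/6.
g(19/6) = 1/36, g'(19/6) = 19/3, so x₂ = (19/6) - (1/36)/(19/3) = 721/228.

721/228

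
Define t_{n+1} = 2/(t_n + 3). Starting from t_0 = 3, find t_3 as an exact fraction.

5/9

t_1 = 2/(3 + 3) = 1/3.
t_2 = 2/(1/3 + 3) = 3/5.
t_3 = 2/(3/5 + 3) = 5/9.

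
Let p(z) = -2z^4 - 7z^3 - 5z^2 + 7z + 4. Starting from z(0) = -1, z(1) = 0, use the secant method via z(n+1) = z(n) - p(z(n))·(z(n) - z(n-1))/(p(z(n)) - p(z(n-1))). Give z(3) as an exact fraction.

p(-1) = -3, p(0) = 4. z(2) = 0 - 4·(0 - (-1))/(4 - (-3)) = -4/7.
p(0) = 4, p(-4/7) = -1296/2401. z(3) = (-4/7) - (-1296/2401)·((-4/7) - 0)/((-1296/2401) - 4) = -1372/2725.

-1372/2725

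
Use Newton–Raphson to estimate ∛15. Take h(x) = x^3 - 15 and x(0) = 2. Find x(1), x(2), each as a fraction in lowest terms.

x(1) = 31/12, x(2) = 42751/17298

h'(x) = 3x^2.
h(2) = -7, h'(2) = 12, so x(1) = 2 - (-7)/12 = 31/12.
h(31/12) = 3871/1728, h'(31/12) = 961/48, so x(2) = (31/12) - (3871/1728)/(961/48) = 42751/17298.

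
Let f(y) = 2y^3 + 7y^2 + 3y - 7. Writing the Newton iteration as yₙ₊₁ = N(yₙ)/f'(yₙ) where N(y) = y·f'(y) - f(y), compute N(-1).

f'(y) = 6y^2 + 14y + 3.
N(y) = y·f'(y) - f(y) = y·(6y^2 + 14y + 3) - (2y^3 + 7y^2 + 3y - 7) = 4y^3 + 7y^2 + 7.
N(-1) = 10.

10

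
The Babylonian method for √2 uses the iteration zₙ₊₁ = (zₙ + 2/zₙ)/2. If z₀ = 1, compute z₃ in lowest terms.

z₁ = (1 + 2/1)/2 = 3/2.
z₂ = (3/2 + 2/(3/2))/2 = 17/12.
z₃ = (17/12 + 2/(17/12))/2 = 577/408.

577/408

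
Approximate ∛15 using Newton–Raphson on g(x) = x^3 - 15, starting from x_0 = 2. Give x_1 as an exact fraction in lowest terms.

31/12

g'(x) = 3x^2.
g(2) = -7, g'(2) = 12, so x_1 = 2 - (-7)/12 = 31/12.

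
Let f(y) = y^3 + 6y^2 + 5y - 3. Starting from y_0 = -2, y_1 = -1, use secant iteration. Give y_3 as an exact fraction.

f(-2) = 3, f(-1) = -3. y_2 = (-1) - (-3)·((-1) - (-2))/((-3) - 3) = -3/2.
f(-1) = -3, f(-3/2) = -3/8. y_3 = (-3/2) - (-3/8)·((-3/2) - (-1))/((-3/8) - (-3)) = -11/7.

-11/7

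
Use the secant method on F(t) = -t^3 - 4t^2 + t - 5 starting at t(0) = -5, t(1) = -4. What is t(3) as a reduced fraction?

F(-5) = 15, F(-4) = -9. t(2) = (-4) - (-9)·((-4) - (-5))/((-9) - 15) = -35/8.
F(-4) = -9, F(-35/8) = -1125/512. t(3) = (-35/8) - (-1125/512)·((-35/8) - (-4))/((-1125/512) - (-9)) = -580/129.

-580/129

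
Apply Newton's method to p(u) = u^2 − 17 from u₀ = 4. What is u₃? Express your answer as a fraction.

p'(u) = 2u.
p(4) = −1, p'(4) = 8, so u₁ = 4 − (−1)/8 = 33/8.
p(33/8) = 1/64, p'(33/8) = 33/4, so u₂ = (33/8) − (1/64)/(33/4) = 2177/528.
p(2177/528) = 1/278784, p'(2177/528) = 2177/264, so u₃ = (2177/528) − (1/278784)/(2177/264) = 9478657/2298912.

9478657/2298912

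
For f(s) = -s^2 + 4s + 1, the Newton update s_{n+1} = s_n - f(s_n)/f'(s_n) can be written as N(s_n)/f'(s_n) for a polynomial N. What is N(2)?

f'(s) = -2s + 4.
N(s) = s·f'(s) - f(s) = s·(-2s + 4) - (-s^2 + 4s + 1) = -s^2 - 1.
N(2) = -5.

-5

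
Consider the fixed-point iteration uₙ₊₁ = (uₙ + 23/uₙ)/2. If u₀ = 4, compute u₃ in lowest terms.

17913697/3735264

u₁ = (4 + 23/4)/2 = 39/8.
u₂ = (39/8 + 23/(39/8))/2 = 2993/624.
u₃ = (2993/624 + 23/(2993/624))/2 = 17913697/3735264.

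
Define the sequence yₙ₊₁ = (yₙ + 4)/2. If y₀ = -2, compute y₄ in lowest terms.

y₁ = ((-2) + 4)/2 = 1.
y₂ = (1 + 4)/2 = 5/2.
y₃ = ((5/2) + 4)/2 = 13/4.
y₄ = ((13/4) + 4)/2 = 29/8.

29/8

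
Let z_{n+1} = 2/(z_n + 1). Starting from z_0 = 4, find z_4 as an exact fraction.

z_1 = 2/(4 + 1) = 2/5.
z_2 = 2/(2/5 + 1) = 10/7.
z_3 = 2/(10/7 + 1) = 14/17.
z_4 = 2/(14/17 + 1) = 34/31.

34/31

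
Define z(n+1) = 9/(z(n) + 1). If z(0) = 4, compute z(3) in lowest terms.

z(1) = 9/(4 + 1) = 9/5.
z(2) = 9/(9/5 + 1) = 45/14.
z(3) = 9/(45/14 + 1) = 126/59.

126/59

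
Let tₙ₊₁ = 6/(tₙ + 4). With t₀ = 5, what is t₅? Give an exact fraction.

t₁ = 6/(5 + 4) = 2/3.
t₂ = 6/(2/3 + 4) = 9/7.
t₃ = 6/(9/7 + 4) = 42/37.
t₄ = 6/(42/37 + 4) = 111/95.
t₅ = 6/(111/95 + 4) = 570/491.

570/491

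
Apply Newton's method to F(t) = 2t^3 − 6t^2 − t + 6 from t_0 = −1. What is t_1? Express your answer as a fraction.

−16/17

F'(t) = 6t^2 − 12t − 1.
F(−1) = −1, F'(−1) = 17, so t_1 = (−1) − (−1)/17 = −16/17.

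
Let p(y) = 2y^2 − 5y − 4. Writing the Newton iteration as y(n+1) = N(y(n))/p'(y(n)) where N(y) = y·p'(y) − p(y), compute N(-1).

p'(y) = 4y − 5.
N(y) = y·p'(y) − p(y) = y·(4y − 5) − (2y^2 − 5y − 4) = 2y^2 + 4.
N(-1) = 6.

6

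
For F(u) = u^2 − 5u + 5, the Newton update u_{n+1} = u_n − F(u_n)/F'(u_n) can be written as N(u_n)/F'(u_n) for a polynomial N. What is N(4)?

11

F'(u) = 2u − 5.
N(u) = u·F'(u) − F(u) = u·(2u − 5) − (u^2 − 5u + 5) = u^2 − 5.
N(4) = 11.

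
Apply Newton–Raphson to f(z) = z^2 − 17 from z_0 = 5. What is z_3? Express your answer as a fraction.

187457/45465

f'(z) = 2z.
f(5) = 8, f'(5) = 10, so z_1 = 5 − 8/10 = 21/5.
f(21/5) = 16/25, f'(21/5) = 42/5, so z_2 = (21/5) − (16/25)/(42/5) = 433/105.
f(433/105) = 64/11025, f'(433/105) = 866/105, so z_3 = (433/105) − (64/11025)/(866/105) = 187457/45465.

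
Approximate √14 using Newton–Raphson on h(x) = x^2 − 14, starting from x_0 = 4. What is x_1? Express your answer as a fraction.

15/4

h'(x) = 2x.
h(4) = 2, h'(4) = 8, so x_1 = 4 − 2/8 = 15/4.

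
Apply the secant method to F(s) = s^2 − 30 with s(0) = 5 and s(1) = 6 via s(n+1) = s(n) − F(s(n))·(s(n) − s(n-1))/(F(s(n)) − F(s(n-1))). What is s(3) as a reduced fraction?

F(5) = −5, F(6) = 6. s(2) = 6 − 6·(6 − 5)/(6 − (−5)) = 60/11.
F(6) = 6, F(60/11) = −30/121. s(3) = (60/11) − (−30/121)·((60/11) − 6)/((−30/121) − 6) = 115/21.

115/21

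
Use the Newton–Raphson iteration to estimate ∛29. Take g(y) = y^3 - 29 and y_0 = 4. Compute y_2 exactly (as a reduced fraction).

5473477/1774728

g'(y) = 3y^2.
g(4) = 35, g'(4) = 48, so y_1 = 4 - 35/48 = 157/48.
g(157/48) = 662725/110592, g'(157/48) = 24649/768, so y_2 = (157/48) - (662725/110592)/(24649/768) = 5473477/1774728.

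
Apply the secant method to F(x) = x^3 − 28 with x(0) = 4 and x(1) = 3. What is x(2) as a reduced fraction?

112/37

F(4) = 36, F(3) = −1. x(2) = 3 − (−1)·(3 − 4)/((−1) − 36) = 112/37.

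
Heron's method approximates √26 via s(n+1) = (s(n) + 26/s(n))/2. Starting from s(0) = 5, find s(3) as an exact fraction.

54100801/10610040

s(1) = (5 + 26/5)/2 = 51/10.
s(2) = (51/10 + 26/(51/10))/2 = 5201/1020.
s(3) = (5201/1020 + 26/(5201/1020))/2 = 54100801/10610040.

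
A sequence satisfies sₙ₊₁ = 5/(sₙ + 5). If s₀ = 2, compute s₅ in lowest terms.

s₁ = 5/(2 + 5) = 5/7.
s₂ = 5/(5/7 + 5) = 7/8.
s₃ = 5/(7/8 + 5) = 40/47.
s₄ = 5/(40/47 + 5) = 47/55.
s₅ = 5/(47/55 + 5) = 275/322.

275/322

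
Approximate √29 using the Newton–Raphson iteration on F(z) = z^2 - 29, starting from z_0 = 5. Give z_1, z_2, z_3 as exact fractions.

z_1 = 27/5, z_2 = 727/135, z_3 = 528527/98145

F'(z) = 2z.
F(5) = -4, F'(5) = 10, so z_1 = 5 - (-4)/10 = 27/5.
F(27/5) = 4/25, F'(27/5) = 54/5, so z_2 = (27/5) - (4/25)/(54/5) = 727/135.
F(727/135) = 4/18225, F'(727/135) = 1454/135, so z_3 = (727/135) - (4/18225)/(1454/135) = 528527/98145.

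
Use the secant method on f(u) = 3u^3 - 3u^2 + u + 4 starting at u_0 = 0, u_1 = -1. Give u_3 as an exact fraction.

f(0) = 4, f(-1) = -3. u_2 = (-1) - (-3)·((-1) - 0)/((-3) - 4) = -4/7.
f(-1) = -3, f(-4/7) = 648/343. u_3 = (-4/7) - (648/343)·((-4/7) - (-1))/((648/343) - (-3)) = -412/559.

-412/559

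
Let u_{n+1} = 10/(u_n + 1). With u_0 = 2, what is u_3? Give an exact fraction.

130/43

u_1 = 10/(2 + 1) = 10/3.
u_2 = 10/(10/3 + 1) = 30/13.
u_3 = 10/(30/13 + 1) = 130/43.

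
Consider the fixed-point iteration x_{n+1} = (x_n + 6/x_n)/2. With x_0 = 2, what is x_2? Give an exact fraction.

49/20

x_1 = (2 + 6/2)/2 = 5/2.
x_2 = (5/2 + 6/(5/2))/2 = 49/20.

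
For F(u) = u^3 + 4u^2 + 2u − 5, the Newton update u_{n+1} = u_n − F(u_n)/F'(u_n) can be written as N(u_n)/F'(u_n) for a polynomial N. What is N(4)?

F'(u) = 3u^2 + 8u + 2.
N(u) = u·F'(u) − F(u) = u·(3u^2 + 8u + 2) − (u^3 + 4u^2 + 2u − 5) = 2u^3 + 4u^2 + 5.
N(4) = 197.

197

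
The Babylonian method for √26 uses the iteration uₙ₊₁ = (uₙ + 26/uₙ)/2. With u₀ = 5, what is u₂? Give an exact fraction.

u₁ = (5 + 26/5)/2 = 51/10.
u₂ = (51/10 + 26/(51/10))/2 = 5201/1020.

5201/1020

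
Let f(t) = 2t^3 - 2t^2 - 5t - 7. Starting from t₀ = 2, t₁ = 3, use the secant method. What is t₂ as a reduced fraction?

f(2) = -9, f(3) = 14. t₂ = 3 - 14·(3 - 2)/(14 - (-9)) = 55/23.

55/23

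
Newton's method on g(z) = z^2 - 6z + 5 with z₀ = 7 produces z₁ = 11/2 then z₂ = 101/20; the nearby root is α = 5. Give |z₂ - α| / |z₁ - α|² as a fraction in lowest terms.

1/5

z₁ - α = 11/2 - 5 = 1/2, so |z₁ - α| = 1/2.
z₂ - α = 101/20 - 5 = 1/20, so |z₂ - α| = 1/20.
|z₁ - α|² = 1/4.
Ratio = (1/20) / (1/4) = 1/5.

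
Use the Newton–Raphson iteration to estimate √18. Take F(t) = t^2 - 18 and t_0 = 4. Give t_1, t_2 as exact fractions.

F'(t) = 2t.
F(4) = -2, F'(4) = 8, so t_1 = 4 - (-2)/8 = 17/4.
F(17/4) = 1/16, F'(17/4) = 17/2, so t_2 = (17/4) - (1/16)/(17/2) = 577/136.

t_1 = 17/4, t_2 = 577/136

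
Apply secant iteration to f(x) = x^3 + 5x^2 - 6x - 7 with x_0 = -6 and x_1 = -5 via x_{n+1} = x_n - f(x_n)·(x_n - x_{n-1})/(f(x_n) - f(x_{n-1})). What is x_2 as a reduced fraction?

f(-6) = -7, f(-5) = 23. x_2 = (-5) - 23·((-5) - (-6))/(23 - (-7)) = -173/30.

-173/30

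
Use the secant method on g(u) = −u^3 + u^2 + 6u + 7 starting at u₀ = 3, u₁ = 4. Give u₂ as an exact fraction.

g(3) = 7, g(4) = −17. u₂ = 4 − (−17)·(4 − 3)/((−17) − 7) = 79/24.

79/24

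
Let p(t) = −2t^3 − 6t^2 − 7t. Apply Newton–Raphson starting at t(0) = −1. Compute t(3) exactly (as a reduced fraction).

p'(t) = −6t^2 − 12t − 7.
p(−1) = 3, p'(−1) = −1, so t(1) = (−1) − 3/(−1) = 2.
p(2) = −54, p'(2) = −55, so t(2) = 2 − (−54)/(−55) = 56/55.
p(56/55) = −2571912/166375, p'(56/55) = −76951/3025, so t(3) = (56/55) − (−2571912/166375)/(−76951/3025) = 248192/604615.

248192/604615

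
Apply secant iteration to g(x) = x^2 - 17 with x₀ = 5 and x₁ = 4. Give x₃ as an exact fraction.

g(5) = 8, g(4) = -1. x₂ = 4 - (-1)·(4 - 5)/((-1) - 8) = 37/9.
g(4) = -1, g(37/9) = -8/81. x₃ = (37/9) - (-8/81)·((37/9) - 4)/((-8/81) - (-1)) = 301/73.

301/73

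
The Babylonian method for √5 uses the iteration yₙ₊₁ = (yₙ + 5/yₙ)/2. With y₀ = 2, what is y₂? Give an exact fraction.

y₁ = (2 + 5/2)/2 = 9/4.
y₂ = (9/4 + 5/(9/4))/2 = 161/72.

161/72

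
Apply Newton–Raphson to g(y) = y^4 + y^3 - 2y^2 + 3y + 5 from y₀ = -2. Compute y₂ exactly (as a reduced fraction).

-29369/14019

g'(y) = 4y^3 + 3y^2 - 4y + 3.
g(-2) = -1, g'(-2) = -9, so y₁ = (-2) - (-1)/(-9) = -19/9.
g(-19/9) = 1360/6561, g'(-19/9) = -9346/729, so y₂ = (-19/9) - (1360/6561)/(-9346/729) = -29369/14019.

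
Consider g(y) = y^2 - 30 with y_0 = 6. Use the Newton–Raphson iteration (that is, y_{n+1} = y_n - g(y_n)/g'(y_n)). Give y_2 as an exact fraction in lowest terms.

g'(y) = 2y.
g(6) = 6, g'(6) = 12, so y_1 = 6 - 6/12 = 11/2.
g(11/2) = 1/4, g'(11/2) = 11, so y_2 = (11/2) - (1/4)/11 = 241/44.

241/44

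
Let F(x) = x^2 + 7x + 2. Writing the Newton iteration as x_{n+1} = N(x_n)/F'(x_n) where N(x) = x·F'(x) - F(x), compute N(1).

F'(x) = 2x + 7.
N(x) = x·F'(x) - F(x) = x·(2x + 7) - (x^2 + 7x + 2) = x^2 - 2.
N(1) = -1.

-1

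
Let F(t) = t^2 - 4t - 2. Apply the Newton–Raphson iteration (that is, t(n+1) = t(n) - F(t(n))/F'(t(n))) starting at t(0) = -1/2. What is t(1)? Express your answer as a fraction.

-9/20

F'(t) = 2t - 4.
F(-1/2) = 1/4, F'(-1/2) = -5, so t(1) = (-1/2) - (1/4)/(-5) = -9/20.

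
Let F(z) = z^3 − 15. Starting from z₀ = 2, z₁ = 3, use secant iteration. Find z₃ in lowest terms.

F(2) = −7, F(3) = 12. z₂ = 3 − 12·(3 − 2)/(12 − (−7)) = 45/19.
F(3) = 12, F(45/19) = −11760/6859. z₃ = (45/19) − (−11760/6859)·((45/19) − 3)/((−11760/6859) − 12) = 6395/2613.

6395/2613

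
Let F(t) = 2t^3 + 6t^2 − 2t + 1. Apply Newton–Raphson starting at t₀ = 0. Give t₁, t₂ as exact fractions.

F'(t) = 6t^2 + 12t − 2.
F(0) = 1, F'(0) = −2, so t₁ = 0 − 1/(−2) = 1/2.
F(1/2) = 7/4, F'(1/2) = 11/2, so t₂ = (1/2) − (7/4)/(11/2) = 2/11.

t₁ = 1/2, t₂ = 2/11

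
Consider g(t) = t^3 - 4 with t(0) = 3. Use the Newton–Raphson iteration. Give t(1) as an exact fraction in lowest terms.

58/27

g'(t) = 3t^2.
g(3) = 23, g'(3) = 27, so t(1) = 3 - 23/27 = 58/27.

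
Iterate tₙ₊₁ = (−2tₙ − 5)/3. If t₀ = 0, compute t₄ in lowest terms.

t₁ = (−2·0 − 5)/3 = −5/3.
t₂ = (−2·(−5/3) − 5)/3 = −5/9.
t₃ = (−2·(−5/9) − 5)/3 = −35/27.
t₄ = (−2·(−35/27) − 5)/3 = −65/81.

−65/81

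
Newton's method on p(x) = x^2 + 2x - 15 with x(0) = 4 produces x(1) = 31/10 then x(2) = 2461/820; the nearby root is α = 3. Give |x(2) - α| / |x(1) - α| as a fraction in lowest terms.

1/82

x(1) - α = 31/10 - 3 = 1/10, so |x(1) - α| = 1/10.
x(2) - α = 2461/820 - 3 = 1/820, so |x(2) - α| = 1/820.
Ratio = (1/820) / (1/10) = 1/82.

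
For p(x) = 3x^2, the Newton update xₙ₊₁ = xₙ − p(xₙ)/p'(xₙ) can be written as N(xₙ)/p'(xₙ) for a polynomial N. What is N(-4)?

48

p'(x) = 6x.
N(x) = x·p'(x) − p(x) = x·(6x) − (3x^2) = 3x^2.
N(-4) = 48.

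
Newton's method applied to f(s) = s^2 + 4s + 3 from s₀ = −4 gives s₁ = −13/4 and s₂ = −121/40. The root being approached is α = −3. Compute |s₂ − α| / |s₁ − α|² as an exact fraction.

s₁ − α = −13/4 − (−3) = −13/4 + 3 = −1/4, so |s₁ − α| = 1/4.
s₂ − α = −121/40 − (−3) = −121/40 + 3 = −1/40, so |s₂ − α| = 1/40.
|s₁ − α|² = 1/16.
Ratio = (1/40) / (1/16) = 2/5.

2/5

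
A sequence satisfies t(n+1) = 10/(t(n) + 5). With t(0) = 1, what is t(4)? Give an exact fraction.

26/17

t(1) = 10/(1 + 5) = 5/3.
t(2) = 10/(5/3 + 5) = 3/2.
t(3) = 10/(3/2 + 5) = 20/13.
t(4) = 10/(20/13 + 5) = 26/17.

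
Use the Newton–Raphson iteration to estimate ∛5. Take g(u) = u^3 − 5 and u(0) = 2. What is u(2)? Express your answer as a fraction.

g'(u) = 3u^2.
g(2) = 3, g'(2) = 12, so u(1) = 2 − 3/12 = 7/4.
g(7/4) = 23/64, g'(7/4) = 147/16, so u(2) = (7/4) − (23/64)/(147/16) = 503/294.

503/294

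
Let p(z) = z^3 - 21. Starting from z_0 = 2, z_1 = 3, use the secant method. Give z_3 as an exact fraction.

p(2) = -13, p(3) = 6. z_2 = 3 - 6·(3 - 2)/(6 - (-13)) = 51/19.
p(3) = 6, p(51/19) = -11388/6859. z_3 = (51/19) - (-11388/6859)·((51/19) - 3)/((-11388/6859) - 6) = 8035/2919.

8035/2919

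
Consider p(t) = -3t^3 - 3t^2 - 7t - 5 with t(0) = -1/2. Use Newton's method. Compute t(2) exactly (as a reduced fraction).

p'(t) = -9t^2 - 6t - 7.
p(-1/2) = -15/8, p'(-1/2) = -25/4, so t(1) = (-1/2) - (-15/8)/(-25/4) = -4/5.
p(-4/5) = 27/125, p'(-4/5) = -199/25, so t(2) = (-4/5) - (27/125)/(-199/25) = -769/995.

-769/995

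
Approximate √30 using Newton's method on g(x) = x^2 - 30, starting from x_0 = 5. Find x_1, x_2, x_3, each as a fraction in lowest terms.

g'(x) = 2x.
g(5) = -5, g'(5) = 10, so x_1 = 5 - (-5)/10 = 11/2.
g(11/2) = 1/4, g'(11/2) = 11, so x_2 = (11/2) - (1/4)/11 = 241/44.
g(241/44) = 1/1936, g'(241/44) = 241/22, so x_3 = (241/44) - (1/1936)/(241/22) = 116161/21208.

x_1 = 11/2, x_2 = 241/44, x_3 = 116161/21208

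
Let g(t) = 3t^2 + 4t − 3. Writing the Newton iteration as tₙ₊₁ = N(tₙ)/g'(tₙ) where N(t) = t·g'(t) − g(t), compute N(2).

g'(t) = 6t + 4.
N(t) = t·g'(t) − g(t) = t·(6t + 4) − (3t^2 + 4t − 3) = 3t^2 + 3.
N(2) = 15.

15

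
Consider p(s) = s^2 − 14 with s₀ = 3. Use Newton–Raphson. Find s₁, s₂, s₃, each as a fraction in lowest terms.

s₁ = 23/6, s₂ = 1033/276, s₃ = 2133553/570216

p'(s) = 2s.
p(3) = −5, p'(3) = 6, so s₁ = 3 − (−5)/6 = 23/6.
p(23/6) = 25/36, p'(23/6) = 23/3, so s₂ = (23/6) − (25/36)/(23/3) = 1033/276.
p(1033/276) = 625/76176, p'(1033/276) = 1033/138, so s₃ = (1033/276) − (625/76176)/(1033/138) = 2133553/570216.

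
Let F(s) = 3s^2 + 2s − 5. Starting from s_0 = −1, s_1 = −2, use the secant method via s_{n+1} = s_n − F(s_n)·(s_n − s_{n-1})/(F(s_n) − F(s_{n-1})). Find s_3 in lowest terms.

F(−1) = −4, F(−2) = 3. s_2 = (−2) − 3·((−2) − (−1))/(3 − (−4)) = −11/7.
F(−2) = 3, F(−11/7) = −36/49. s_3 = (−11/7) − (−36/49)·((−11/7) − (−2))/((−36/49) − 3) = −101/61.

−101/61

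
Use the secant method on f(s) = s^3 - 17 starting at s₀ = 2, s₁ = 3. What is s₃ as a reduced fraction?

f(2) = -9, f(3) = 10. s₂ = 3 - 10·(3 - 2)/(10 - (-9)) = 47/19.
f(3) = 10, f(47/19) = -12780/6859. s₃ = (47/19) - (-12780/6859)·((47/19) - 3)/((-12780/6859) - 10) = 20801/8137.

20801/8137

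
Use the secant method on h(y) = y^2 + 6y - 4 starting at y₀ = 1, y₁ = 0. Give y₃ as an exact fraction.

14/23

h(1) = 3, h(0) = -4. y₂ = 0 - (-4)·(0 - 1)/((-4) - 3) = 4/7.
h(0) = -4, h(4/7) = -12/49. y₃ = (4/7) - (-12/49)·((4/7) - 0)/((-12/49) - (-4)) = 14/23.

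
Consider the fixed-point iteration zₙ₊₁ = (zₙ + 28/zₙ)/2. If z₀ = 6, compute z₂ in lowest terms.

127/24

z₁ = (6 + 28/6)/2 = 16/3.
z₂ = (16/3 + 28/(16/3))/2 = 127/24.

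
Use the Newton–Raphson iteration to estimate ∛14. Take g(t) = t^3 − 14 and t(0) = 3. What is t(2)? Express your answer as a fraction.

452213/187272

g'(t) = 3t^2.
g(3) = 13, g'(3) = 27, so t(1) = 3 − 13/27 = 68/27.
g(68/27) = 38870/19683, g'(68/27) = 4624/243, so t(2) = (68/27) − (38870/19683)/(4624/243) = 452213/187272.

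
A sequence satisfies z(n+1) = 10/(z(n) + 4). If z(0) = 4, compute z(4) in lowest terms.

z(1) = 10/(4 + 4) = 5/4.
z(2) = 10/(5/4 + 4) = 40/21.
z(3) = 10/(40/21 + 4) = 105/62.
z(4) = 10/(105/62 + 4) = 620/353.

620/353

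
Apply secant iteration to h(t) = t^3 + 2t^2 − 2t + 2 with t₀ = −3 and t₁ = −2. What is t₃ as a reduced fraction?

−449/151

h(−3) = −1, h(−2) = 6. t₂ = (−2) − 6·((−2) − (−3))/(6 − (−1)) = −20/7.
h(−2) = 6, h(−20/7) = 246/343. t₃ = (−20/7) − (246/343)·((−20/7) − (−2))/((246/343) − 6) = −449/151.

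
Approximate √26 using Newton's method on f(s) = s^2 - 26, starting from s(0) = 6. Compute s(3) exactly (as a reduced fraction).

7196593/1411368

f'(s) = 2s.
f(6) = 10, f'(6) = 12, so s(1) = 6 - 10/12 = 31/6.
f(31/6) = 25/36, f'(31/6) = 31/3, so s(2) = (31/6) - (25/36)/(31/3) = 1897/372.
f(1897/372) = 625/138384, f'(1897/372) = 1897/186, so s(3) = (1897/372) - (625/138384)/(1897/186) = 7196593/1411368.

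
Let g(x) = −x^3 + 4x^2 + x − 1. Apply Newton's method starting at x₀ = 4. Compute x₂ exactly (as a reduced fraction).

g'(x) = −3x^2 + 8x + 1.
g(4) = 3, g'(4) = −15, so x₁ = 4 − 3/(−15) = 21/5.
g(21/5) = −41/125, g'(21/5) = −458/25, so x₂ = (21/5) − (−41/125)/(−458/25) = 9577/2290.

9577/2290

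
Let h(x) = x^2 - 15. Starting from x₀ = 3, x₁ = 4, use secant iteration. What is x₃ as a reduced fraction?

213/55

h(3) = -6, h(4) = 1. x₂ = 4 - 1·(4 - 3)/(1 - (-6)) = 27/7.
h(4) = 1, h(27/7) = -6/49. x₃ = (27/7) - (-6/49)·((27/7) - 4)/((-6/49) - 1) = 213/55.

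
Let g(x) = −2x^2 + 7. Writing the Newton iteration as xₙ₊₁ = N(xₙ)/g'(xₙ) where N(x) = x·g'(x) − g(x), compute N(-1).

−9

g'(x) = −4x.
N(x) = x·g'(x) − g(x) = x·(−4x) − (−2x^2 + 7) = −2x^2 − 7.
N(-1) = −9.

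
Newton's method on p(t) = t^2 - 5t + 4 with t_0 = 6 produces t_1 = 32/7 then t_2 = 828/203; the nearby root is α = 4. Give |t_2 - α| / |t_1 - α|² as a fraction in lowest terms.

7/29

t_1 - α = 32/7 - 4 = 4/7, so |t_1 - α| = 4/7.
t_2 - α = 828/203 - 4 = 16/203, so |t_2 - α| = 16/203.
|t_1 - α|² = 16/49.
Ratio = (16/203) / (16/49) = 7/29.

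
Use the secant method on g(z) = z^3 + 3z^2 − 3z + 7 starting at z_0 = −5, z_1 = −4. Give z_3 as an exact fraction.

g(−5) = −28, g(−4) = 3. z_2 = (−4) − 3·((−4) − (−5))/(3 − (−28)) = −127/31.
g(−4) = 3, g(−127/31) = 26292/29791. z_3 = (−127/31) − (26292/29791)·((−127/31) − (−4))/((26292/29791) − 3) = −28997/7009.

−28997/7009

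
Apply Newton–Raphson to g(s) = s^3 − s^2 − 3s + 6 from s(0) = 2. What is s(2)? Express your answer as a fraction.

166/45

g'(s) = 3s^2 − 2s − 3.
g(2) = 4, g'(2) = 5, so s(1) = 2 − 4/5 = 6/5.
g(6/5) = 336/125, g'(6/5) = −27/25, so s(2) = (6/5) − (336/125)/(−27/25) = 166/45.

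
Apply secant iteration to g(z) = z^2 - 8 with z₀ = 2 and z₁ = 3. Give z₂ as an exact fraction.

g(2) = -4, g(3) = 1. z₂ = 3 - 1·(3 - 2)/(1 - (-4)) = 14/5.

14/5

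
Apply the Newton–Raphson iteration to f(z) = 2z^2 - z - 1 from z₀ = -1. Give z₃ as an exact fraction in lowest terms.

-10923/21845

f'(z) = 4z - 1.
f(-1) = 2, f'(-1) = -5, so z₁ = (-1) - 2/(-5) = -3/5.
f(-3/5) = 8/25, f'(-3/5) = -17/5, so z₂ = (-3/5) - (8/25)/(-17/5) = -43/85.
f(-43/85) = 128/7225, f'(-43/85) = -257/85, so z₃ = (-43/85) - (128/7225)/(-257/85) = -10923/21845.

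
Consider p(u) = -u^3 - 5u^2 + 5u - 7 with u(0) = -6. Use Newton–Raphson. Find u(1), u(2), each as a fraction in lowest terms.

u(1) = -259/43, u(2) = -5220523/866751

p'(u) = -3u^2 - 10u + 5.
p(-6) = -1, p'(-6) = -43, so u(1) = (-6) - (-1)/(-43) = -259/43.
p(-259/43) = 560/79507, p'(-259/43) = -80628/1849, so u(2) = (-259/43) - (560/79507)/(-80628/1849) = -5220523/866751.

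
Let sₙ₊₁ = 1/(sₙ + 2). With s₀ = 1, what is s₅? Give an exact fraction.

s₁ = 1/(1 + 2) = 1/3.
s₂ = 1/(1/3 + 2) = 3/7.
s₃ = 1/(3/7 + 2) = 7/17.
s₄ = 1/(7/17 + 2) = 17/41.
s₅ = 1/(17/41 + 2) = 41/99.

41/99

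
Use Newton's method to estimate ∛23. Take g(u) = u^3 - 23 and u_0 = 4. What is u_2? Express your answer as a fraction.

g'(u) = 3u^2.
g(4) = 41, g'(4) = 48, so u_1 = 4 - 41/48 = 151/48.
g(151/48) = 899335/110592, g'(151/48) = 22801/768, so u_2 = (151/48) - (899335/110592)/(22801/768) = 4714759/1641672.

4714759/1641672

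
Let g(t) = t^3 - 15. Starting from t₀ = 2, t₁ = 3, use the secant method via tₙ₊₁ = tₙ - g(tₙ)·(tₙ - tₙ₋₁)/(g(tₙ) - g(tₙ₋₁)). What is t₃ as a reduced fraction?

g(2) = -7, g(3) = 12. t₂ = 3 - 12·(3 - 2)/(12 - (-7)) = 45/19.
g(3) = 12, g(45/19) = -11760/6859. t₃ = (45/19) - (-11760/6859)·((45/19) - 3)/((-11760/6859) - 12) = 6395/2613.

6395/2613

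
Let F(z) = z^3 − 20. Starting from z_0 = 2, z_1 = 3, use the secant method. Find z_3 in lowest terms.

23270/8599

F(2) = −12, F(3) = 7. z_2 = 3 − 7·(3 − 2)/(7 − (−12)) = 50/19.
F(3) = 7, F(50/19) = −12180/6859. z_3 = (50/19) − (−12180/6859)·((50/19) − 3)/((−12180/6859) − 7) = 23270/8599.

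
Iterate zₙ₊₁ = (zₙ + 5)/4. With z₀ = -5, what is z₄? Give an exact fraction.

z₁ = ((-5) + 5)/4 = 0.
z₂ = (0 + 5)/4 = 5/4.
z₃ = ((5/4) + 5)/4 = 25/16.
z₄ = ((25/16) + 5)/4 = 105/64.

105/64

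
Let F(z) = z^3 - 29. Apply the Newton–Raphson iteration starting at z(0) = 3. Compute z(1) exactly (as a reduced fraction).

83/27

F'(z) = 3z^2.
F(3) = -2, F'(3) = 27, so z(1) = 3 - (-2)/27 = 83/27.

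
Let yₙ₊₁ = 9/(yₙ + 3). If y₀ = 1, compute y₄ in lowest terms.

y₁ = 9/(1 + 3) = 9/4.
y₂ = 9/(9/4 + 3) = 12/7.
y₃ = 9/(12/7 + 3) = 21/11.
y₄ = 9/(21/11 + 3) = 11/6.

11/6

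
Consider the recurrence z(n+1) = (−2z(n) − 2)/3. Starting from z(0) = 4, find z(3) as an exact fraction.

z(1) = (−2·4 − 2)/3 = −10/3.
z(2) = (−2·(−10/3) − 2)/3 = 14/9.
z(3) = (−2·(14/9) − 2)/3 = −46/27.

−46/27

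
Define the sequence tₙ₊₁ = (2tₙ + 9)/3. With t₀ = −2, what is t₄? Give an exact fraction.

553/81

t₁ = (2·(−2) + 9)/3 = 5/3.
t₂ = (2·(5/3) + 9)/3 = 37/9.
t₃ = (2·(37/9) + 9)/3 = 155/27.
t₄ = (2·(155/27) + 9)/3 = 553/81.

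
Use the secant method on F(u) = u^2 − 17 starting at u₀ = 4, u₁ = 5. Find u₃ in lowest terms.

169/41

F(4) = −1, F(5) = 8. u₂ = 5 − 8·(5 − 4)/(8 − (−1)) = 37/9.
F(5) = 8, F(37/9) = −8/81. u₃ = (37/9) − (−8/81)·((37/9) − 5)/((−8/81) − 8) = 169/41.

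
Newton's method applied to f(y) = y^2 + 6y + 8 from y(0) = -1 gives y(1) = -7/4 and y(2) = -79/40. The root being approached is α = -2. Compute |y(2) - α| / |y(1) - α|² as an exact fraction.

y(1) - α = -7/4 - (-2) = -7/4 + 2 = 1/4, so |y(1) - α| = 1/4.
y(2) - α = -79/40 - (-2) = -79/40 + 2 = 1/40, so |y(2) - α| = 1/40.
|y(1) - α|² = 1/16.
Ratio = (1/40) / (1/16) = 2/5.

2/5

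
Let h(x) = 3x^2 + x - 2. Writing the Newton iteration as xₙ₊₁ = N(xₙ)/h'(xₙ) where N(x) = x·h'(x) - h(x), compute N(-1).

h'(x) = 6x + 1.
N(x) = x·h'(x) - h(x) = x·(6x + 1) - (3x^2 + x - 2) = 3x^2 + 2.
N(-1) = 5.

5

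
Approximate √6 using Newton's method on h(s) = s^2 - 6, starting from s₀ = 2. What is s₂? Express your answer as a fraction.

49/20

h'(s) = 2s.
h(2) = -2, h'(2) = 4, so s₁ = 2 - (-2)/4 = 5/2.
h(5/2) = 1/4, h'(5/2) = 5, so s₂ = (5/2) - (1/4)/5 = 49/20.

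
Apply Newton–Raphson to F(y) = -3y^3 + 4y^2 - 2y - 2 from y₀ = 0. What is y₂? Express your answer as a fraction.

F'(y) = -9y^2 + 8y - 2.
F(0) = -2, F'(0) = -2, so y₁ = 0 - (-2)/(-2) = -1.
F(-1) = 7, F'(-1) = -19, so y₂ = (-1) - 7/(-19) = -12/19.

-12/19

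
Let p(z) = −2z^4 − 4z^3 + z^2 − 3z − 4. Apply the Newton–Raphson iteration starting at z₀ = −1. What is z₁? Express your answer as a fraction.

−7/9

p'(z) = −8z^3 − 12z^2 + 2z − 3.
p(−1) = 2, p'(−1) = −9, so z₁ = (−1) − 2/(−9) = −7/9.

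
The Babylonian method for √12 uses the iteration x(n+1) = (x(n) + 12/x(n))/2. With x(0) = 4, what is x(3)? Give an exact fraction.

18817/5432

x(1) = (4 + 12/4)/2 = 7/2.
x(2) = (7/2 + 12/(7/2))/2 = 97/28.
x(3) = (97/28 + 12/(97/28))/2 = 18817/5432.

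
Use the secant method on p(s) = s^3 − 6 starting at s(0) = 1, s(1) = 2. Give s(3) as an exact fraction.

p(1) = −5, p(2) = 2. s(2) = 2 − 2·(2 − 1)/(2 − (−5)) = 12/7.
p(2) = 2, p(12/7) = −330/343. s(3) = (12/7) − (−330/343)·((12/7) − 2)/((−330/343) − 2) = 459/254.

459/254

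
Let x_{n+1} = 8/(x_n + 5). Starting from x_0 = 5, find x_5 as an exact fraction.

9256/7265

x_1 = 8/(5 + 5) = 4/5.
x_2 = 8/(4/5 + 5) = 40/29.
x_3 = 8/(40/29 + 5) = 232/185.
x_4 = 8/(232/185 + 5) = 1480/1157.
x_5 = 8/(1480/1157 + 5) = 9256/7265.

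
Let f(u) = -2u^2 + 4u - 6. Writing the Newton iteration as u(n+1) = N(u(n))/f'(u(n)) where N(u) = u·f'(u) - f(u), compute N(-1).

4

f'(u) = -4u + 4.
N(u) = u·f'(u) - f(u) = u·(-4u + 4) - (-2u^2 + 4u - 6) = -2u^2 + 6.
N(-1) = 4.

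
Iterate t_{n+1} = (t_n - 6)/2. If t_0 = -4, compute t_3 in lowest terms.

-23/4

t_1 = ((-4) - 6)/2 = -5.
t_2 = ((-5) - 6)/2 = -11/2.
t_3 = ((-11/2) - 6)/2 = -23/4.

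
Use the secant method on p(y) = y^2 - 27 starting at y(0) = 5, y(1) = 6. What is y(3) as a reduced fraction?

p(5) = -2, p(6) = 9. y(2) = 6 - 9·(6 - 5)/(9 - (-2)) = 57/11.
p(6) = 9, p(57/11) = -18/121. y(3) = (57/11) - (-18/121)·((57/11) - 6)/((-18/121) - 9) = 213/41.

213/41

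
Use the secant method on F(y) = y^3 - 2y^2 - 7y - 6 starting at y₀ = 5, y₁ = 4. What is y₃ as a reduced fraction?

F(5) = 34, F(4) = -2. y₂ = 4 - (-2)·(4 - 5)/((-2) - 34) = 73/18.
F(4) = -2, F(73/18) = -3383/5832. y₃ = (73/18) - (-3383/5832)·((73/18) - 4)/((-3383/5832) - (-2)) = 33772/8281.

33772/8281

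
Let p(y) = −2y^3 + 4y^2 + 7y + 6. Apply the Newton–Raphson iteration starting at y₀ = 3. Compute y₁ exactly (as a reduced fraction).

78/23

p'(y) = −6y^2 + 8y + 7.
p(3) = 9, p'(3) = −23, so y₁ = 3 − 9/(−23) = 78/23.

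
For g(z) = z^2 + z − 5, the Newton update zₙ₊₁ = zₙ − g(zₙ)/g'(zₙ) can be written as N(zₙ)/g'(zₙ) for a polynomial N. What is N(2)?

9

g'(z) = 2z + 1.
N(z) = z·g'(z) − g(z) = z·(2z + 1) − (z^2 + z − 5) = z^2 + 5.
N(2) = 9.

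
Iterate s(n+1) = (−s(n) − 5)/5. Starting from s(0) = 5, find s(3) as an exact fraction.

s(1) = (−5 − 5)/5 = −2.
s(2) = (−(−2) − 5)/5 = −3/5.
s(3) = (−(−3/5) − 5)/5 = −22/25.

−22/25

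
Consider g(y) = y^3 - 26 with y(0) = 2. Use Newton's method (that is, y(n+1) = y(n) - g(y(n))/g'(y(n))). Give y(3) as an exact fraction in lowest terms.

3224924/1087849

g'(y) = 3y^2.
g(2) = -18, g'(2) = 12, so y(1) = 2 - (-18)/12 = 7/2.
g(7/2) = 135/8, g'(7/2) = 147/4, so y(2) = (7/2) - (135/8)/(147/4) = 149/49.
g(149/49) = 249075/117649, g'(149/49) = 66603/2401, so y(3) = (149/49) - (249075/117649)/(66603/2401) = 3224924/1087849.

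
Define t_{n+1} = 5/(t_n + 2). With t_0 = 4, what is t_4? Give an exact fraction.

320/213

t_1 = 5/(4 + 2) = 5/6.
t_2 = 5/(5/6 + 2) = 30/17.
t_3 = 5/(30/17 + 2) = 85/64.
t_4 = 5/(85/64 + 2) = 320/213.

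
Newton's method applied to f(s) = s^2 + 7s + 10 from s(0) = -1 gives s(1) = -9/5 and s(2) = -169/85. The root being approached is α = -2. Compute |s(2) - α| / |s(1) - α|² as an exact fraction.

5/17

s(1) - α = -9/5 - (-2) = -9/5 + 2 = 1/5, so |s(1) - α| = 1/5.
s(2) - α = -169/85 - (-2) = -169/85 + 2 = 1/85, so |s(2) - α| = 1/85.
|s(1) - α|² = 1/25.
Ratio = (1/85) / (1/25) = 5/17.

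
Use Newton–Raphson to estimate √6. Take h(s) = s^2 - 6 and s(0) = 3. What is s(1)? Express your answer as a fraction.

h'(s) = 2s.
h(3) = 3, h'(3) = 6, so s(1) = 3 - 3/6 = 5/2.

5/2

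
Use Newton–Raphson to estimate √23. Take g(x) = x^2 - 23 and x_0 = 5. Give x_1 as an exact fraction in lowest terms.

24/5

g'(x) = 2x.
g(5) = 2, g'(5) = 10, so x_1 = 5 - 2/10 = 24/5.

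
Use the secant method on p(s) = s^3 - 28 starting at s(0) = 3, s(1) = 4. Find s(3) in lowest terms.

12901/4252

p(3) = -1, p(4) = 36. s(2) = 4 - 36·(4 - 3)/(36 - (-1)) = 112/37.
p(4) = 36, p(112/37) = -13356/50653. s(3) = (112/37) - (-13356/50653)·((112/37) - 4)/((-13356/50653) - 36) = 12901/4252.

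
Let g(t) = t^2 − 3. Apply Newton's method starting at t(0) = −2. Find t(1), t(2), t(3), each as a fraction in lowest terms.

t(1) = −7/4, t(2) = −97/56, t(3) = −18817/10864

g'(t) = 2t.
g(−2) = 1, g'(−2) = −4, so t(1) = (−2) − 1/(−4) = −7/4.
g(−7/4) = 1/16, g'(−7/4) = −7/2, so t(2) = (−7/4) − (1/16)/(−7/2) = −97/56.
g(−97/56) = 1/3136, g'(−97/56) = −97/28, so t(3) = (−97/56) − (1/3136)/(−97/28) = −18817/10864.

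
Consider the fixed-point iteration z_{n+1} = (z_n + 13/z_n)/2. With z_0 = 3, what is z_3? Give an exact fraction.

z_1 = (3 + 13/3)/2 = 11/3.
z_2 = (11/3 + 13/(11/3))/2 = 119/33.
z_3 = (119/33 + 13/(119/33))/2 = 14159/3927.

14159/3927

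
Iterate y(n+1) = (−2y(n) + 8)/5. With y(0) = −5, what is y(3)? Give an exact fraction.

192/125

y(1) = (−2·(−5) + 8)/5 = 18/5.
y(2) = (−2·(18/5) + 8)/5 = 4/25.
y(3) = (−2·(4/25) + 8)/5 = 192/125.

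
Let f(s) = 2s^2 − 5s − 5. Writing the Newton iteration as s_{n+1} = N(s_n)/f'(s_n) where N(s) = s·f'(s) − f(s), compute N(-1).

f'(s) = 4s − 5.
N(s) = s·f'(s) − f(s) = s·(4s − 5) − (2s^2 − 5s − 5) = 2s^2 + 5.
N(-1) = 7.

7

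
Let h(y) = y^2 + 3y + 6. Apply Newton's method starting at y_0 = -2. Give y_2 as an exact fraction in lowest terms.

-2/7

h'(y) = 2y + 3.
h(-2) = 4, h'(-2) = -1, so y_1 = (-2) - 4/(-1) = 2.
h(2) = 16, h'(2) = 7, so y_2 = 2 - 16/7 = -2/7.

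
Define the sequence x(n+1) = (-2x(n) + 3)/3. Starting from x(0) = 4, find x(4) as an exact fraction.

x(1) = (-2·4 + 3)/3 = -5/3.
x(2) = (-2·(-5/3) + 3)/3 = 19/9.
x(3) = (-2·(19/9) + 3)/3 = -11/27.
x(4) = (-2·(-11/27) + 3)/3 = 103/81.

103/81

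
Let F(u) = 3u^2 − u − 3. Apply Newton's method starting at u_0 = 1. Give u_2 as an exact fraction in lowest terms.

183/155

F'(u) = 6u − 1.
F(1) = −1, F'(1) = 5, so u_1 = 1 − (−1)/5 = 6/5.
F(6/5) = 3/25, F'(6/5) = 31/5, so u_2 = (6/5) − (3/25)/(31/5) = 183/155.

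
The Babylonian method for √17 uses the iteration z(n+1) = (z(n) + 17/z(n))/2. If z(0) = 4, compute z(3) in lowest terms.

9478657/2298912

z(1) = (4 + 17/4)/2 = 33/8.
z(2) = (33/8 + 17/(33/8))/2 = 2177/528.
z(3) = (2177/528 + 17/(2177/528))/2 = 9478657/2298912.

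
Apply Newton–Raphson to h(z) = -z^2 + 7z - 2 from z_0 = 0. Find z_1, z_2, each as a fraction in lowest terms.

z_1 = 2/7, z_2 = 94/315

h'(z) = -2z + 7.
h(0) = -2, h'(0) = 7, so z_1 = 0 - (-2)/7 = 2/7.
h(2/7) = -4/49, h'(2/7) = 45/7, so z_2 = (2/7) - (-4/49)/(45/7) = 94/315.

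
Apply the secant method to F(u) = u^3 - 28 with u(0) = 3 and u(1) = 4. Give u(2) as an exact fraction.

F(3) = -1, F(4) = 36. u(2) = 4 - 36·(4 - 3)/(36 - (-1)) = 112/37.

112/37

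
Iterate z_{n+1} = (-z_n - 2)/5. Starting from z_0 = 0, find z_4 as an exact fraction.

z_1 = (-0 - 2)/5 = -2/5.
z_2 = (-(-2/5) - 2)/5 = -8/25.
z_3 = (-(-8/25) - 2)/5 = -42/125.
z_4 = (-(-42/125) - 2)/5 = -208/625.

-208/625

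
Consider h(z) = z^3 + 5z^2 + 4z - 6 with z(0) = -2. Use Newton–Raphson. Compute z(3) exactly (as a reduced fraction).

-49/18

h'(z) = 3z^2 + 10z + 4.
h(-2) = -2, h'(-2) = -4, so z(1) = (-2) - (-2)/(-4) = -5/2.
h(-5/2) = -3/8, h'(-5/2) = -9/4, so z(2) = (-5/2) - (-3/8)/(-9/4) = -8/3.
h(-8/3) = -2/27, h'(-8/3) = -4/3, so z(3) = (-8/3) - (-2/27)/(-4/3) = -49/18.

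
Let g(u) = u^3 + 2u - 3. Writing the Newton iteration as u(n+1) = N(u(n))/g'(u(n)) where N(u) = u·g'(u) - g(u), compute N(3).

57

g'(u) = 3u^2 + 2.
N(u) = u·g'(u) - g(u) = u·(3u^2 + 2) - (u^3 + 2u - 3) = 2u^3 + 3.
N(3) = 57.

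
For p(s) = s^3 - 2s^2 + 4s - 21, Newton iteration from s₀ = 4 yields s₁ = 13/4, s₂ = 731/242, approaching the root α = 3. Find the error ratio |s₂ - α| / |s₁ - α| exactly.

s₁ - α = 13/4 - 3 = 1/4, so |s₁ - α| = 1/4.
s₂ - α = 731/242 - 3 = 5/242, so |s₂ - α| = 5/242.
Ratio = (5/242) / (1/4) = 10/121.

10/121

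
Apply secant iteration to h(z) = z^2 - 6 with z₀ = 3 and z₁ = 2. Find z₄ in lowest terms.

218/89

h(3) = 3, h(2) = -2. z₂ = 2 - (-2)·(2 - 3)/((-2) - 3) = 12/5.
h(2) = -2, h(12/5) = -6/25. z₃ = (12/5) - (-6/25)·((12/5) - 2)/((-6/25) - (-2)) = 27/11.
h(12/5) = -6/25, h(27/11) = 3/121. z₄ = (27/11) - (3/121)·((27/11) - (12/5))/((3/121) - (-6/25)) = 218/89.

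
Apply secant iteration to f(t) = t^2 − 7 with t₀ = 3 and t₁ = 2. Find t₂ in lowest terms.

13/5

f(3) = 2, f(2) = −3. t₂ = 2 − (−3)·(2 − 3)/((−3) − 2) = 13/5.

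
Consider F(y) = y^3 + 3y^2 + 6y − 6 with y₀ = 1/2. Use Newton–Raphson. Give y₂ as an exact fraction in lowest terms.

245773/351585

F'(y) = 3y^2 + 6y + 6.
F(1/2) = −17/8, F'(1/2) = 39/4, so y₁ = (1/2) − (−17/8)/(39/4) = 28/39.
F(28/39) = 13294/59319, F'(28/39) = 6010/507, so y₂ = (28/39) − (13294/59319)/(6010/507) = 245773/351585.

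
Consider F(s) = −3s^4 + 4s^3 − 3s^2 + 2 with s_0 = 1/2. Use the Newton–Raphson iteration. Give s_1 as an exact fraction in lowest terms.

37/24

F'(s) = −12s^3 + 12s^2 − 6s.
F(1/2) = 25/16, F'(1/2) = −3/2, so s_1 = (1/2) − (25/16)/(−3/2) = 37/24.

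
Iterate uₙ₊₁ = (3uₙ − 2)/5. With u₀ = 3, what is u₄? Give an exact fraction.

u₁ = (3·3 − 2)/5 = 7/5.
u₂ = (3·(7/5) − 2)/5 = 11/25.
u₃ = (3·(11/25) − 2)/5 = −17/125.
u₄ = (3·(−17/125) − 2)/5 = −301/625.

−301/625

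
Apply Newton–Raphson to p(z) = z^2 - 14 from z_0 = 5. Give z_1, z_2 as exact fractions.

z_1 = 39/10, z_2 = 2921/780

p'(z) = 2z.
p(5) = 11, p'(5) = 10, so z_1 = 5 - 11/10 = 39/10.
p(39/10) = 121/100, p'(39/10) = 39/5, so z_2 = (39/10) - (121/100)/(39/5) = 2921/780.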